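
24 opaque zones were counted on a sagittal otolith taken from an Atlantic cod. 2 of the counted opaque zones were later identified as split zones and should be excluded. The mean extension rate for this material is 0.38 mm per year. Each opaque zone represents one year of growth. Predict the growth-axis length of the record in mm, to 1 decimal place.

After corrections the count is 24 − 2 = 22 opaque zones.
Length ≈ 0.38 × 22 = 8.4 mm.

8.4 mm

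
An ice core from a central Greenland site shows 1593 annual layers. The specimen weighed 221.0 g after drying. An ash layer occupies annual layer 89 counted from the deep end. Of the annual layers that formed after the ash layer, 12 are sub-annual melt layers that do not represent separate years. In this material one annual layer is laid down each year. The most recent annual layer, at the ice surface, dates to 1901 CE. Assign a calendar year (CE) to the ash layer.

409 CE

1593 − 89 = 1504 annual layers lie beyond the ash layer toward the ice surface.
1504 − 12 false = 1492 true annual layers after the ash layer.
1901 − 1492 = 409 CE.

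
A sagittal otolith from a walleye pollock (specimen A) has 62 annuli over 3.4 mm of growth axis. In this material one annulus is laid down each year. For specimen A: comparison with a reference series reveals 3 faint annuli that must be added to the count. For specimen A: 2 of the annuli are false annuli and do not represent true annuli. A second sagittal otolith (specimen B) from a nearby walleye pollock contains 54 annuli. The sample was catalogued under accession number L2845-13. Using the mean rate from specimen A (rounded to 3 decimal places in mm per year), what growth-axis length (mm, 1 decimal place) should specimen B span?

Specimen A: adjusted count: 62 − 2 + 3 = 63 annuli.
A: 3.4 mm over 63 years gives 3.4 / 63 ≈ 0.054 mm per year.
B's length ≈ 0.054 × 54 = 2.9 mm.

2.9 mm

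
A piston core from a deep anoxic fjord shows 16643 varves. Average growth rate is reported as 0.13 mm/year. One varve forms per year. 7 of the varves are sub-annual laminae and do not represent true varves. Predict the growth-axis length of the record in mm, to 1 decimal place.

Correcting the raw count gives 16643 − 7 = 16636 true varves.
Length ≈ 0.13 × 16636 = 2162.7 mm.

2162.7 mm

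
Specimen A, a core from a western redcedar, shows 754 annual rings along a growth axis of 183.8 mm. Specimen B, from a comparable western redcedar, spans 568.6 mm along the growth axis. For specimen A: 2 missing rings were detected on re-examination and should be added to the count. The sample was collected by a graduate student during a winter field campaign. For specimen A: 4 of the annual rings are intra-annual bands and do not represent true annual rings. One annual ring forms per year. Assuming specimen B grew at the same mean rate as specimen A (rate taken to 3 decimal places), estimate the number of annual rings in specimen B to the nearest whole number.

Specimen A: true annual ring count = 754 − 4 + 2 = 752.
A: Extension rate ≈ 183.8 / 752 = 0.244 mm/yr.
B spans 568.6 / 0.244 = 2330.33 years ≈ 2330 annual rings.

2330 annual rings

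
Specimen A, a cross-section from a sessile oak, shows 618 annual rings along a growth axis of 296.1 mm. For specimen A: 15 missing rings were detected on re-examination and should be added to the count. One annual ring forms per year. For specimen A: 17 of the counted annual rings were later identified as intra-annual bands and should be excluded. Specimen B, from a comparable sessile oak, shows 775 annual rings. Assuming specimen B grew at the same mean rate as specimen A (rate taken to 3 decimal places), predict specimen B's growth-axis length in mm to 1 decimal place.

372.8 mm

Specimen A: true annual ring count = 618 − 17 + 15 = 616.
A: Extension rate ≈ 296.1 / 616 = 0.481 mm/yr.
Length of B = 0.481 × 775 = 372.8 mm.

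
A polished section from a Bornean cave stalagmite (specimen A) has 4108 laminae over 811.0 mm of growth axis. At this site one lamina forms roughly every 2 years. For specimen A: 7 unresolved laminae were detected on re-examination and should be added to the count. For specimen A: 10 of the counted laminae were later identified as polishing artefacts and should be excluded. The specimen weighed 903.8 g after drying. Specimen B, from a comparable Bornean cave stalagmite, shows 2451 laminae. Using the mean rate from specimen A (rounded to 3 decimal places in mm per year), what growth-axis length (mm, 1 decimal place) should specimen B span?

485.3 mm

Specimen A: adjusted count: 4108 − 10 + 7 = 4105 laminae.
Specimen A: multiplying by 2 years per lamina: 4105 × 2 = 8210 years.
A: 811.0 mm over 8210 years gives 811.0 / 8210 ≈ 0.099 mm/year.
Specimen B: 2451 laminae at 2 years each span 2451 × 2 = 4902 years. Length of B = 0.099 × 4902 = 485.3 mm.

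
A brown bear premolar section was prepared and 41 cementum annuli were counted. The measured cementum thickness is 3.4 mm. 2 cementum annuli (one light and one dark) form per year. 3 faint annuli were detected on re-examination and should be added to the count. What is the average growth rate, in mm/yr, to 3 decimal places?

After corrections the count is 41 + 3 = 44 cementum annuli.
Dividing by 2 cementum annuli per year: 44 / 2 = 22 years.
Mean rate = 3.4 mm / 22 years ≈ 0.155 mm/yr.

0.155 mm/yr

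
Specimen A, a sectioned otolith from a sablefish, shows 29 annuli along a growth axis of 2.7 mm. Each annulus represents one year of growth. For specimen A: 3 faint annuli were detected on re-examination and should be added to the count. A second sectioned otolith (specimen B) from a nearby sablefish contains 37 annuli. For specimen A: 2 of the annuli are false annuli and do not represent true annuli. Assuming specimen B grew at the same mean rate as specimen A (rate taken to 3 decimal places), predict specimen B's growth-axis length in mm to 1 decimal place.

Specimen A: after corrections the count is 29 − 2 + 3 = 30 annuli.
A: Extension rate ≈ 2.7 / 30 = 0.090 mm/yr.
B's length ≈ 0.090 × 37 = 3.3 mm.

3.3 mm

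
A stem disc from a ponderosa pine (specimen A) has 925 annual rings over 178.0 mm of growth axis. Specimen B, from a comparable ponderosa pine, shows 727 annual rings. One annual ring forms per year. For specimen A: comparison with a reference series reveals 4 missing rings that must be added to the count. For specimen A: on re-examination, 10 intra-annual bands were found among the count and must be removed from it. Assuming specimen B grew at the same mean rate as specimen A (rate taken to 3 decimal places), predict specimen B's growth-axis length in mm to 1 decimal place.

Specimen A: true annual ring count = 925 − 10 + 4 = 919.
A: 178.0 mm over 919 years gives 178.0 / 919 ≈ 0.194 mm/yr.
Length of B = 0.194 × 727 = 141.0 mm.

141.0 mm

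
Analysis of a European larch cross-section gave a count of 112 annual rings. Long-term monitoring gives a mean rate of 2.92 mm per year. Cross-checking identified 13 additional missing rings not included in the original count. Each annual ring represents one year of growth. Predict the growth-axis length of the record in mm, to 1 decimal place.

365.0 mm

Correcting the raw count gives 112 + 13 = 125 true annual rings.
Predicted length = 2.92 mm/year × 125 years = 365.0 mm.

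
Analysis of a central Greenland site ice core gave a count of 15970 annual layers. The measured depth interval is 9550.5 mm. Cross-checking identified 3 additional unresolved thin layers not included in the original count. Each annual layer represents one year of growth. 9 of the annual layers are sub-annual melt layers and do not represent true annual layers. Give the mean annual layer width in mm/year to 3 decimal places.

After corrections the count is 15970 − 9 + 3 = 15964 annual layers.
Extension rate ≈ 9550.5 / 15964 = 0.598 mm/year.

0.598 mm/year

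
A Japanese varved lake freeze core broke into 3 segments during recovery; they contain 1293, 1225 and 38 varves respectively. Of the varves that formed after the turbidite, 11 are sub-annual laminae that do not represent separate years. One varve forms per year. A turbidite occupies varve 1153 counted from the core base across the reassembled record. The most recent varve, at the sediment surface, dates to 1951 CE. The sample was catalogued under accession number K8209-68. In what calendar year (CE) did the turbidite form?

559 CE

Total varves = 1293 + 1225 + 38 = 2556.
The turbidite sits at varve 1153 from the core base, so 2556 − 1153 = 1403 varves formed after it.
1403 − 11 false = 1392 true varves after the turbidite.
Counting back 1392 years from 1951 CE places the turbidite in 1951 − 1392 = 559 CE.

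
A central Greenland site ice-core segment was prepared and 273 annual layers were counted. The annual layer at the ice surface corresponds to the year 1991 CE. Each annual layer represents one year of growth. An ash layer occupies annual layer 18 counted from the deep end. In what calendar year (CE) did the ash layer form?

1736 CE

273 − 18 = 255 annual layers lie beyond the ash layer toward the ice surface.
The annual layer at the ice surface is 1991 CE, so the ash layer dates to 1991 − 255 = 1736 CE.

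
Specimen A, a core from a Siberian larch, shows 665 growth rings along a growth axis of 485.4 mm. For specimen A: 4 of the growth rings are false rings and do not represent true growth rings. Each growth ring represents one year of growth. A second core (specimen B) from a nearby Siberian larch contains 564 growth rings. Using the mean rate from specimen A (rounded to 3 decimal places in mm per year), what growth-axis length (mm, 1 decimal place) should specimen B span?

Specimen A: adjusted count: 665 − 4 = 661 growth rings.
A: Extension rate ≈ 485.4 / 661 = 0.734 mm/yr.
For B, 0.734 mm/year × 564 years = 414.0 mm.

414.0 mm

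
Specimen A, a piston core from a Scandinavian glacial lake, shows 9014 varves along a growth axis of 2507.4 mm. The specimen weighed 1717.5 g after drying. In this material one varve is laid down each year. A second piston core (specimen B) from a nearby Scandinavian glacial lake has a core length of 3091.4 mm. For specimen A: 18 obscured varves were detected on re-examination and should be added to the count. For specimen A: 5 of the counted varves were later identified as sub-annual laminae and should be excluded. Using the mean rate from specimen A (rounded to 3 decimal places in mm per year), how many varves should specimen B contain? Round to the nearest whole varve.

Specimen A: after corrections the count is 9014 − 5 + 18 = 9027 varves.
A: 2507.4 mm over 9027 years gives 2507.4 / 9027 ≈ 0.278 mm/yr.
For B, 3091.4 / 0.278 = 11120.14 years ≈ 11120 varves.

11120 varves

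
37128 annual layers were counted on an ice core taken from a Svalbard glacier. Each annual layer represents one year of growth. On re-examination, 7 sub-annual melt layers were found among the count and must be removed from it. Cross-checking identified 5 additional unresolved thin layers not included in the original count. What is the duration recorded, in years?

37126 years

Correcting the raw count gives 37128 − 7 + 5 = 37126 true annual layers.
One annual layer per year makes the duration 37126 years.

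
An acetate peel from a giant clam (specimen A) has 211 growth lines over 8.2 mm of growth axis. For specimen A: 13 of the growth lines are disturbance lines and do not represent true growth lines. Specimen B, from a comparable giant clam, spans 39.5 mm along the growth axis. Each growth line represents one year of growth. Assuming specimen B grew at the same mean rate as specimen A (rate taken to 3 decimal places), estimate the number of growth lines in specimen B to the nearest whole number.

Specimen A: adjusted count: 211 − 13 = 198 growth lines.
A: Mean rate = 8.2 mm / 198 years ≈ 0.041 mm per year.
For B, 39.5 / 0.041 = 963.41 years ≈ 963 growth lines.

963 growth lines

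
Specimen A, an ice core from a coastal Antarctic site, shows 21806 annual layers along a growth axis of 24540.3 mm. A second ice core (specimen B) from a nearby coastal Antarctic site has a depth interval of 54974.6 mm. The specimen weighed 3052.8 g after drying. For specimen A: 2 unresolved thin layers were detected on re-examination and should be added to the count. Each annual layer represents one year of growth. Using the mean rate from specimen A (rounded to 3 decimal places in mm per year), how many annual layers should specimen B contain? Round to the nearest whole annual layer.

48866 annual layers

Specimen A: correcting the raw count gives 21806 + 2 = 21808 true annual layers.
A: Extension rate ≈ 24540.3 / 21808 = 1.125 mm/year.
For B, 54974.6 / 1.125 = 48866.31 years ≈ 48866 annual layers.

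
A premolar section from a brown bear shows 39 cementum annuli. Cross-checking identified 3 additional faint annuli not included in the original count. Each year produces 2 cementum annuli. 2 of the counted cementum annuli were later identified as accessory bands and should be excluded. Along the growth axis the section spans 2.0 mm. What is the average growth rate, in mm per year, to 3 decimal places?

0.100 mm per year

After corrections the count is 39 − 2 + 3 = 40 cementum annuli.
Dividing by 2 cementum annuli per year: 40 / 2 = 20 years.
Mean rate = 2.0 mm / 20 years ≈ 0.100 mm per year.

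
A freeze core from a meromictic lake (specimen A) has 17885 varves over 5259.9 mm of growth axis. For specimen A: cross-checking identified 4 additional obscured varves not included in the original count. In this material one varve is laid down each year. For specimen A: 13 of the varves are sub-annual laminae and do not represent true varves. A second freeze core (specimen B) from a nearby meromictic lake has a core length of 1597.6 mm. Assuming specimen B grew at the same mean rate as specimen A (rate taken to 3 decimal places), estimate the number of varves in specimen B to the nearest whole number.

5434 varves

Specimen A: after corrections the count is 17885 − 13 + 4 = 17876 varves.
A: Mean rate = 5259.9 mm / 17876 years ≈ 0.294 mm/yr.
Specimen B: 1597.6 mm / 0.294 mm per year = 5434.01 years ≈ 5434 varves.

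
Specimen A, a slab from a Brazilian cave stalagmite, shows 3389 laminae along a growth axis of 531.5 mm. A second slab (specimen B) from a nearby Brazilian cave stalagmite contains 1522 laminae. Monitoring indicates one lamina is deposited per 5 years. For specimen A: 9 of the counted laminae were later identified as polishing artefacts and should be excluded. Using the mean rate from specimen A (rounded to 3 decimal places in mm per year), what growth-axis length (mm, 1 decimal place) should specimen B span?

Specimen A: after corrections the count is 3389 − 9 = 3380 laminae.
Specimen A: 3380 laminae at 5 years each span 3380 × 5 = 16900 years.
A: Extension rate ≈ 531.5 / 16900 = 0.031 mm/yr.
Specimen B: 1522 laminae at 5 years each span 1522 × 5 = 7610 years. For B, 0.031 mm/year × 7610 years = 235.9 mm.

235.9 mm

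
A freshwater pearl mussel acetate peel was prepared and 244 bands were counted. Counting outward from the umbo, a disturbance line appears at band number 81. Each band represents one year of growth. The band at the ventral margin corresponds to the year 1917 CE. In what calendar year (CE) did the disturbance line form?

244 − 81 = 163 bands lie beyond the disturbance line toward the ventral margin.
The band at the ventral margin is 1917 CE, so the disturbance line dates to 1917 − 163 = 1754 CE.

1754 CE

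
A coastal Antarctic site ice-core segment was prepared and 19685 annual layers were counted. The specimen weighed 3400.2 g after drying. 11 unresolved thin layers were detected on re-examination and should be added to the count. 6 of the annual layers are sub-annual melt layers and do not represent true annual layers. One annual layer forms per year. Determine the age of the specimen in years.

After corrections the count is 19685 − 6 + 11 = 19690 annual layers.
With a one-to-one annual layer periodicity this is 19690 years.

19690 years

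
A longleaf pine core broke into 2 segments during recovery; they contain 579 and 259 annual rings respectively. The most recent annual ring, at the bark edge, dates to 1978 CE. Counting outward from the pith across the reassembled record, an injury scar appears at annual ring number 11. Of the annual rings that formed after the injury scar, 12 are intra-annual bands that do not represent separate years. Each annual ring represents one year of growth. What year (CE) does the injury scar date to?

Total annual rings = 579 + 259 = 838.
The injury scar sits at annual ring 11 from the pith, so 838 − 11 = 827 annual rings formed after it.
827 − 12 false = 815 true annual rings after the injury scar.
1978 − 815 = 1163 CE.

1163 CE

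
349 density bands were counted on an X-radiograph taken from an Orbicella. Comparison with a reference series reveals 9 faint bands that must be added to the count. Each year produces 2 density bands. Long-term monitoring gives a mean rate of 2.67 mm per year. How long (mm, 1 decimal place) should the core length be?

477.9 mm

After corrections the count is 349 + 9 = 358 density bands.
With 2 density bands per year, 358 / 2 = 179 years.
Predicted length = 2.67 mm/year × 179 years = 477.9 mm.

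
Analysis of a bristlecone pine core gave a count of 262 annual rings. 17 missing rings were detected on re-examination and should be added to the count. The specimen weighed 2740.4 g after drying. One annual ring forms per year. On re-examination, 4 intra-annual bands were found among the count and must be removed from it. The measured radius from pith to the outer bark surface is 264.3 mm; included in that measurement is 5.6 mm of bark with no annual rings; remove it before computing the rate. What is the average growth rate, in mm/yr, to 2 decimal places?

Correcting the raw count gives 262 − 4 + 17 = 275 true annual rings.
Net length = 264.3 − 5.6 = 258.7 mm.
Extension rate ≈ 258.7 / 275 = 0.94 mm/yr.

0.94 mm/yr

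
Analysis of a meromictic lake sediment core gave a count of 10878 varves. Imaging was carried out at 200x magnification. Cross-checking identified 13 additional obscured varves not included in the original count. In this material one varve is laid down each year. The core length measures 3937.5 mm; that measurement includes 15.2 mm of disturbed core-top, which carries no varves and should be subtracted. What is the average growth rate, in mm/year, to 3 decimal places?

0.360 mm/year

After corrections the count is 10878 + 13 = 10891 varves.
The growth record spans 3937.5 − 15.2 = 3922.3 mm.
Extension rate ≈ 3922.3 / 10891 = 0.360 mm/year.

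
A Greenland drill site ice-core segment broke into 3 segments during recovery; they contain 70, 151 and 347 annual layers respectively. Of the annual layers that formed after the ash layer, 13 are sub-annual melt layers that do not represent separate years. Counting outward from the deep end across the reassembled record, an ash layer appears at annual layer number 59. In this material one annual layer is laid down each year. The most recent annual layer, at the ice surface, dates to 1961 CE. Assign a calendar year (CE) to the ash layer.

Total annual layers = 70 + 151 + 347 = 568.
568 − 59 = 509 annual layers lie beyond the ash layer toward the ice surface.
509 − 13 false = 496 true annual layers after the ash layer.
Counting back 496 years from 1961 CE places the ash layer in 1961 − 496 = 1465 CE.

1465 CE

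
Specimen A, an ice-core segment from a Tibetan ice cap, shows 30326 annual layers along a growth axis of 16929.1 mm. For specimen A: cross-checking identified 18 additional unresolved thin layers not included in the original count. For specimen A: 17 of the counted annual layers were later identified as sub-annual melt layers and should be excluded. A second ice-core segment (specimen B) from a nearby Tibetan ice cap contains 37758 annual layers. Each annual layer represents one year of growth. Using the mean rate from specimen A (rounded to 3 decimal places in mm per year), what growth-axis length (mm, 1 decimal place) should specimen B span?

21069.0 mm

Specimen A: after corrections the count is 30326 − 17 + 18 = 30327 annual layers.
A: Mean rate = 16929.1 mm / 30327 years ≈ 0.558 mm/yr.
Length of B = 0.558 × 37758 = 21069.0 mm.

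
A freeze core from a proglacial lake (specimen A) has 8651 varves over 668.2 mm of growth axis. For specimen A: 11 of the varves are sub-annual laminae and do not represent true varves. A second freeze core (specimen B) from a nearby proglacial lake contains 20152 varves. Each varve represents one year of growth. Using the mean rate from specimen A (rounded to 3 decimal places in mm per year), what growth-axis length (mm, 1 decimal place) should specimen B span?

1551.7 mm

Specimen A: adjusted count: 8651 − 11 = 8640 varves.
A: 668.2 mm over 8640 years gives 668.2 / 8640 ≈ 0.077 mm/yr.
For B, 0.077 mm/year × 20152 years = 1551.7 mm.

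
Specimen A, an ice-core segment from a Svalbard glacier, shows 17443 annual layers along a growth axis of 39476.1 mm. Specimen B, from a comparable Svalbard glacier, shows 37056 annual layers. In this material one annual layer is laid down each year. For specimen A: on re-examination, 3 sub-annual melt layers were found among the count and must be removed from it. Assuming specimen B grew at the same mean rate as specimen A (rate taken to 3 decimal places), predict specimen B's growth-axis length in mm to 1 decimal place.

83894.8 mm

Specimen A: after corrections the count is 17443 − 3 = 17440 annual layers.
A: 39476.1 mm over 17440 years gives 39476.1 / 17440 ≈ 2.264 mm per year.
Length of B = 2.264 × 37056 = 83894.8 mm.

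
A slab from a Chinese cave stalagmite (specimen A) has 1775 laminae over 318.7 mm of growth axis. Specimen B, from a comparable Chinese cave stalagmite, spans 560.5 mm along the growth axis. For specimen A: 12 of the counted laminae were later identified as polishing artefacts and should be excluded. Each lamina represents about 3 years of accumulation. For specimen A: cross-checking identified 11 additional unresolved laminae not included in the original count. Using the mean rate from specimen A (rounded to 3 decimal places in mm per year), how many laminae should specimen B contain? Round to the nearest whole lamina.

Specimen A: adjusted count: 1775 − 12 + 11 = 1774 laminae.
Specimen A: multiplying by 3 years per lamina: 1774 × 3 = 5322 years.
A: Mean rate = 318.7 mm / 5322 years ≈ 0.060 mm per year.
B spans 560.5 / 0.060 = 9341.67 years; at 3 years per lamina that is 9341.67 / 3 ≈ 3114 laminae.

3114 laminae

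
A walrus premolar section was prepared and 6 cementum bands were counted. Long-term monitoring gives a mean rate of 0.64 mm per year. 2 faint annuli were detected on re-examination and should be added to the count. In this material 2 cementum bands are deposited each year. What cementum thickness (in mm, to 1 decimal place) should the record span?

2.6 mm

After corrections the count is 6 + 2 = 8 cementum bands.
Dividing by 2 cementum bands per year: 8 / 2 = 4 years.
Predicted length = 0.64 mm/year × 4 years = 2.6 mm.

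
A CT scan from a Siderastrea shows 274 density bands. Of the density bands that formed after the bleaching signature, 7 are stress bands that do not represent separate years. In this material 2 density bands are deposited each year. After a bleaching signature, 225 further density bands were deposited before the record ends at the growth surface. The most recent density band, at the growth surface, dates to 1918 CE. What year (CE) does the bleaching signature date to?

1809 CE

225 density bands formed after the bleaching signature.
225 − 7 false = 218 true density bands after the bleaching signature.
Dividing by 2 density bands per year: 218 / 2 = 109 years.
The density band at the growth surface is 1918 CE, so the bleaching signature dates to 1918 − 109 = 1809 CE.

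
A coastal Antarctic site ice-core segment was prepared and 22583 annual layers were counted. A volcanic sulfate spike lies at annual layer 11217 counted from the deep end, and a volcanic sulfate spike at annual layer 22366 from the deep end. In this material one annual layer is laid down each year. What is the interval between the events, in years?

Separation: 22366 − 11217 = 11149 annual layers.
That is 11149 years at one annual layer per year.

11149 years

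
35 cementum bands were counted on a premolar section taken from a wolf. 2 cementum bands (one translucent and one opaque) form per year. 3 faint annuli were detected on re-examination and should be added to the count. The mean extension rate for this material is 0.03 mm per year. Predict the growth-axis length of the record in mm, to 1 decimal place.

Adjusted count: 35 + 3 = 38 cementum bands.
Dividing by 2 cementum bands per year: 38 / 2 = 19 years.
Predicted length = 0.03 mm/year × 19 years = 0.6 mm.

0.6 mm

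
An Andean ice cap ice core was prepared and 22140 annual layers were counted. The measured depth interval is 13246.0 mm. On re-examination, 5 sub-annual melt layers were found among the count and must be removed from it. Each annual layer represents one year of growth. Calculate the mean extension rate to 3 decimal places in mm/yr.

Correcting the raw count gives 22140 − 5 = 22135 true annual layers.
Extension rate ≈ 13246.0 / 22135 = 0.598 mm/yr.

0.598 mm/yr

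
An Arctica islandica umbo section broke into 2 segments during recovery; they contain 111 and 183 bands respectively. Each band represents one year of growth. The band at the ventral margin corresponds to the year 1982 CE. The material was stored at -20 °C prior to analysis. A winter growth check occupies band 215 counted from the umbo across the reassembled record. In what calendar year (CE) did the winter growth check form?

Total bands = 111 + 183 = 294.
Between band 215 and the ventral margin there are 294 − 215 = 79 bands.
1982 − 79 = 1903 CE.

1903 CE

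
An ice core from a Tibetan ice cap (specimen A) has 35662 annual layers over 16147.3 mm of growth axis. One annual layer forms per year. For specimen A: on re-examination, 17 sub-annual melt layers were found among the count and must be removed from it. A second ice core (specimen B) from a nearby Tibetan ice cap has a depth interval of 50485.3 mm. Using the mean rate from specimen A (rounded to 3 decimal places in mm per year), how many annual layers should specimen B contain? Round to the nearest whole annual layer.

111447 annual layers

Specimen A: adjusted count: 35662 − 17 = 35645 annual layers.
A: Mean rate = 16147.3 mm / 35645 years ≈ 0.453 mm/year.
For B, 50485.3 / 0.453 = 111446.58 years ≈ 111447 annual layers.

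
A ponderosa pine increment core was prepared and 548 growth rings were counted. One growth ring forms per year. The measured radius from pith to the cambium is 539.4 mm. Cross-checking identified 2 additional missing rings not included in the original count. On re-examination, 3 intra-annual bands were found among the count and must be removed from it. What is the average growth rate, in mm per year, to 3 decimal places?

0.986 mm per year

After corrections the count is 548 − 3 + 2 = 547 growth rings.
Extension rate ≈ 539.4 / 547 = 0.986 mm per year.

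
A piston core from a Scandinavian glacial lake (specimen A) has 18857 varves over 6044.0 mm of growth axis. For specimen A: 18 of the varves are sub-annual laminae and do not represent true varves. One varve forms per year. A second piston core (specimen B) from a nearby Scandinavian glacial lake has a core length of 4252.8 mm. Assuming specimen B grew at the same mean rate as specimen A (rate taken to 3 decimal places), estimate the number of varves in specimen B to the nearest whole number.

Specimen A: true varve count = 18857 − 18 = 18839.
A: Extension rate ≈ 6044.0 / 18839 = 0.321 mm/year.
For B, 4252.8 / 0.321 = 13248.60 years ≈ 13249 varves.

13249 varves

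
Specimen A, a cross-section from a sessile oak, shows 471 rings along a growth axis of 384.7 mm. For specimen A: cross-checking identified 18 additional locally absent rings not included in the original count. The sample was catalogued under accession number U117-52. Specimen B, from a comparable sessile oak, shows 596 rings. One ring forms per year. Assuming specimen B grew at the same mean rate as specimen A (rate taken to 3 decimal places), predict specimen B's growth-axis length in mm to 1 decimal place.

469.1 mm

Specimen A: adjusted count: 471 + 18 = 489 rings.
A: Extension rate ≈ 384.7 / 489 = 0.787 mm/yr.
For B, 0.787 mm/year × 596 years = 469.1 mm.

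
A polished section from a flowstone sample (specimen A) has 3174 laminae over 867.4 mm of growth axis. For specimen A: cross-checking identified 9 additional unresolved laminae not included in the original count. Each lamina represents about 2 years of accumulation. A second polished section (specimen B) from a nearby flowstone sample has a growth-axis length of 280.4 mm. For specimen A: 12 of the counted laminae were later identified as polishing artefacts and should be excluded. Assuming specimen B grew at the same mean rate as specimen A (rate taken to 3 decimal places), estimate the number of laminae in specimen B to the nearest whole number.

Specimen A: adjusted count: 3174 − 12 + 9 = 3171 laminae.
Specimen A: multiplying by 2 years per lamina: 3171 × 2 = 6342 years.
A: Mean rate = 867.4 mm / 6342 years ≈ 0.137 mm per year.
For B, 280.4 / 0.137 = 2046.72 years; at 2 years per lamina that is 2046.72 / 2 ≈ 1023 laminae.

1023 laminae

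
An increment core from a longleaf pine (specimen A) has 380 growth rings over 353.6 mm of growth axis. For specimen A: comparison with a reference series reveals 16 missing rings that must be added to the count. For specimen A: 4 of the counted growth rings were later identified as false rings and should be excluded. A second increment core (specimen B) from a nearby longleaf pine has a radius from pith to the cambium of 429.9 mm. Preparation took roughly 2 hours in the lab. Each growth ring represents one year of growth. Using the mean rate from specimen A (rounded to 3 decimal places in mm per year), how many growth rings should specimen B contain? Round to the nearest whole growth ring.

477 growth rings

Specimen A: after corrections the count is 380 − 4 + 16 = 392 growth rings.
A: Extension rate ≈ 353.6 / 392 = 0.902 mm per year.
Specimen B: 429.9 mm / 0.902 mm per year = 476.61 years ≈ 477 growth rings.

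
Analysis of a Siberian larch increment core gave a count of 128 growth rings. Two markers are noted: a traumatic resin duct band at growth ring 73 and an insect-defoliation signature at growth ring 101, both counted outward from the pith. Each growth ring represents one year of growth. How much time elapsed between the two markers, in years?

Separation: 101 − 73 = 28 growth rings.
One growth ring per year makes the interval 28 years.

28 years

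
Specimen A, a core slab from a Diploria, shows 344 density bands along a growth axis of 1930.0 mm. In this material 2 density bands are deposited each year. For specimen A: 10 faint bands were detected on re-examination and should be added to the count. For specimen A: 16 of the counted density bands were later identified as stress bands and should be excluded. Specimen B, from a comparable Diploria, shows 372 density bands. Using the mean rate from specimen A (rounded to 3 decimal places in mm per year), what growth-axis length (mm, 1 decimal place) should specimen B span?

2124.1 mm

Specimen A: after corrections the count is 344 − 16 + 10 = 338 density bands.
Specimen A: dividing by 2 density bands per year: 338 / 2 = 169 years.
A: Extension rate ≈ 1930.0 / 169 = 11.420 mm per year.
Specimen B: dividing by 2 density bands per year: 372 / 2 = 186 years. For B, 11.420 mm/year × 186 years = 2124.1 mm.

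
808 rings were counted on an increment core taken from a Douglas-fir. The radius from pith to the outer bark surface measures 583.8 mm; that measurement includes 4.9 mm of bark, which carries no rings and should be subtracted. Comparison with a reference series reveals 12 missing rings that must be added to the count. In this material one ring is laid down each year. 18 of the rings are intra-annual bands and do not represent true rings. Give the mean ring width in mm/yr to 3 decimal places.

After corrections the count is 808 − 18 + 12 = 802 rings.
The growth record spans 583.8 − 4.9 = 578.9 mm.
Mean rate = 578.9 mm / 802 years ≈ 0.722 mm/yr.

0.722 mm/yr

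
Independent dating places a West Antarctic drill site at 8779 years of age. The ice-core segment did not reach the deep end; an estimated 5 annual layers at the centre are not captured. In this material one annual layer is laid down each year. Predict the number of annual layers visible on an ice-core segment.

Expected annual layers over 8779 years: 8779.
8779 − 5 missed = 8774 annual layers expected in the prepared section.

8774 annual layers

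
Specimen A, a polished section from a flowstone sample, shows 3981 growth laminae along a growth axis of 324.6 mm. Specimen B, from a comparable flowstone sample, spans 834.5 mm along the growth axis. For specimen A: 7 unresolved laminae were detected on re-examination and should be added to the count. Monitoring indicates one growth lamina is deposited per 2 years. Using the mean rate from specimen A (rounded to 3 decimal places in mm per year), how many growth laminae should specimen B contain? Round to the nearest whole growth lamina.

Specimen A: after corrections the count is 3981 + 7 = 3988 growth laminae.
Specimen A: 3988 growth laminae at 2 years each span 3988 × 2 = 7976 years.
A: Extension rate ≈ 324.6 / 7976 = 0.041 mm per year.
For B, 834.5 / 0.041 = 20353.66 years; at 2 years per growth lamina that is 20353.66 / 2 ≈ 10177 growth laminae.

10177 growth laminae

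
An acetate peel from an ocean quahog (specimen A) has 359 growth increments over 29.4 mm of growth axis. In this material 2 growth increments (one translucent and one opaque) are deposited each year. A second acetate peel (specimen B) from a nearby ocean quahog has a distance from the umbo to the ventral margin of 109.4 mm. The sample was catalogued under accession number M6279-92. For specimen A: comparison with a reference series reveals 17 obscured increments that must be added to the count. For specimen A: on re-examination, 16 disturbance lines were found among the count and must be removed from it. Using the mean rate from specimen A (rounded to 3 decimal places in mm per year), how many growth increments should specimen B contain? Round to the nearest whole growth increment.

1342 growth increments

Specimen A: after corrections the count is 359 − 16 + 17 = 360 growth increments.
Specimen A: with 2 growth increments per year, 360 / 2 = 180 years.
A: Extension rate ≈ 29.4 / 180 = 0.163 mm per year.
B spans 109.4 / 0.163 = 671.17 years; at 2 growth increments per year that is 671.17 × 2 ≈ 1342 growth increments.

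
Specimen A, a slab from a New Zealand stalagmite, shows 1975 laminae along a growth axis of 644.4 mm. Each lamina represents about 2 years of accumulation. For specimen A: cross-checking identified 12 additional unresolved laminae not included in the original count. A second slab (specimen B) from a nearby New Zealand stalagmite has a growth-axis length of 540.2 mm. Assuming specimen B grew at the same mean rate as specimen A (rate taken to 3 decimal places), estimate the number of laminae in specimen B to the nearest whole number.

Specimen A: adjusted count: 1975 + 12 = 1987 laminae.
Specimen A: 1987 laminae at 2 years each span 1987 × 2 = 3974 years.
A: Mean rate = 644.4 mm / 3974 years ≈ 0.162 mm per year.
For B, 540.2 / 0.162 = 3334.57 years; at 2 years per lamina that is 3334.57 / 2 ≈ 1667 laminae.

1667 laminae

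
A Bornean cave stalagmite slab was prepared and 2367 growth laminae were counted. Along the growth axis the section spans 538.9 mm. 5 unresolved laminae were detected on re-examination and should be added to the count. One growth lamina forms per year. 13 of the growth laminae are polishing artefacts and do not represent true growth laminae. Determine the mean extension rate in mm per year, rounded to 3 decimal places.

0.228 mm per year

Adjusted count: 2367 − 13 + 5 = 2359 growth laminae.
Mean rate = 538.9 mm / 2359 years ≈ 0.228 mm per year.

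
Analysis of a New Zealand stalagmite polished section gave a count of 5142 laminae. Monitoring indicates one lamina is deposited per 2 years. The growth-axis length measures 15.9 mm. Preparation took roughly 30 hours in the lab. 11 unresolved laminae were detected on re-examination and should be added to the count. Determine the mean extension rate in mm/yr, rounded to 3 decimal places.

0.002 mm/yr

Correcting the raw count gives 5142 + 11 = 5153 true laminae.
Multiplying by 2 years per lamina: 5153 × 2 = 10306 years.
Mean rate = 15.9 mm / 10306 years ≈ 0.002 mm/yr.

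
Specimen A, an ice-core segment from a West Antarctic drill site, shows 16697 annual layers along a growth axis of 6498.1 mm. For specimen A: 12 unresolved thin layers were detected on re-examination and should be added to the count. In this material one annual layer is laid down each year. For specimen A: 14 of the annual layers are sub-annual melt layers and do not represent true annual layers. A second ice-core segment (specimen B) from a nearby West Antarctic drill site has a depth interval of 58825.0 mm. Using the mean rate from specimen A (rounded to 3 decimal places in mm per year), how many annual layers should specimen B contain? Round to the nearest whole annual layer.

151221 annual layers

Specimen A: adjusted count: 16697 − 14 + 12 = 16695 annual layers.
A: 6498.1 mm over 16695 years gives 6498.1 / 16695 ≈ 0.389 mm/yr.
B spans 58825.0 / 0.389 = 151221.08 years ≈ 151221 annual layers.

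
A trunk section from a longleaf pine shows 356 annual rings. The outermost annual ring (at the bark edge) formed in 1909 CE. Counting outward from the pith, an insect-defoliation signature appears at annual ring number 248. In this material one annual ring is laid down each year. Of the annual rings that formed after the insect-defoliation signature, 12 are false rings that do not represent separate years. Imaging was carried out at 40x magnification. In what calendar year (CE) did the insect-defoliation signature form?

356 − 248 = 108 annual rings lie beyond the insect-defoliation signature toward the bark edge.
Removing the 12 false annual rings leaves 108 − 12 = 96 true annual rings beyond the insect-defoliation signature.
The annual ring at the bark edge is 1909 CE, so the insect-defoliation signature dates to 1909 − 96 = 1813 CE.

1813 CE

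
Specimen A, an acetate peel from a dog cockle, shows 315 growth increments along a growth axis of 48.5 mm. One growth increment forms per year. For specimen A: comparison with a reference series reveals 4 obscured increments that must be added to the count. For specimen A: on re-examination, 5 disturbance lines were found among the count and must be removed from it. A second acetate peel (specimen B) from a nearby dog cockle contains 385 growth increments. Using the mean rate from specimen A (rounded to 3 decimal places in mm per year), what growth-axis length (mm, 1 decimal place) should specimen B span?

Specimen A: adjusted count: 315 − 5 + 4 = 314 growth increments.
A: Mean rate = 48.5 mm / 314 years ≈ 0.154 mm per year.
Length of B = 0.154 × 385 = 59.3 mm.

59.3 mm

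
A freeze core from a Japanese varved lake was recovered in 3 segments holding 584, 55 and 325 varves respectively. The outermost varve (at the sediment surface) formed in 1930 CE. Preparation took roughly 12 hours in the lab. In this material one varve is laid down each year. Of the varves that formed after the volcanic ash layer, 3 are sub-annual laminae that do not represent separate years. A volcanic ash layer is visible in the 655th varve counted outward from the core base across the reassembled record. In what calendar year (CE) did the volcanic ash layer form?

1624 CE

Total varves = 584 + 55 + 325 = 964.
964 − 655 = 309 varves lie beyond the volcanic ash layer toward the sediment surface.
Removing the 3 false varves leaves 309 − 3 = 306 true varves beyond the volcanic ash layer.
Counting back 306 years from 1930 CE places the volcanic ash layer in 1930 − 306 = 1624 CE.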